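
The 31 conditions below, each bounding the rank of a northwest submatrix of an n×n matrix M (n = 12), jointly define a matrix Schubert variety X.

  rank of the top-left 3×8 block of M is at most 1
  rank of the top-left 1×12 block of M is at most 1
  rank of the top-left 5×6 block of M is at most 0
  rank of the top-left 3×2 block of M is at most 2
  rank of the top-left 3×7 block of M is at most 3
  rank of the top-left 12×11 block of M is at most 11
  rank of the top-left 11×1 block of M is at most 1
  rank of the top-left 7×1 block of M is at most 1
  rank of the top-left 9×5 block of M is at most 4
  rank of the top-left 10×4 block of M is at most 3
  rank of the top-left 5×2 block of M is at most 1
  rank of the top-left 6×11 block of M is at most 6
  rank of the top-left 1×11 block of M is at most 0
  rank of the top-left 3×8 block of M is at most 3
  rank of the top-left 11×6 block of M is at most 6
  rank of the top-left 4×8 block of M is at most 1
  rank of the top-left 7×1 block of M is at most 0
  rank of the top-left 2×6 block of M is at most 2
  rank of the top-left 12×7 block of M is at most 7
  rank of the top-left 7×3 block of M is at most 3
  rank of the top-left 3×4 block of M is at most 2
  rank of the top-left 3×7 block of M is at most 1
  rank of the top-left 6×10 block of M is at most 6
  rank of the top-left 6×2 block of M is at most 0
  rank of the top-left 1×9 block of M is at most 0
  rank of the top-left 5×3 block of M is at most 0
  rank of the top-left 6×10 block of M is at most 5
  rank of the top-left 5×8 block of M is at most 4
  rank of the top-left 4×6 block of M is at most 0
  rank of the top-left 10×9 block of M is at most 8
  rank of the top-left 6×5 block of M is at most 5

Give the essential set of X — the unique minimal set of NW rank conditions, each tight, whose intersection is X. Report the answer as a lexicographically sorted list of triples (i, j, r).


Rank table r_w(12×12) implied by the 31 constraints:

  0  0  0  0  0  0  0  0  0  0  0  1
  0  0  0  0  0  0  1  1  1  1  1  2
  0  0  0  0  0  0  1  1  2  2  2  3
  0  0  0  0  0  0  1  1  2  3  3  4
  0  0  0  0  0  0  1  2  3  4  4  5
  0  0  1  1  1  1  2  3  4  5  5  6
  0  1  2  2  2  2  3  4  5  6  6  7
  1  2  3  3  3  3  4  5  6  7  7  8
  1  2  3  3  4  4  5  6  7  8  8  9
  1  2  3  3  4  5  6  7  8  9  9  10
  1  2  3  4  5  6  7  8  9  10  10  11
  1  2  3  4  5  6  7  8  9  10  11  12

the unique w with this rank table is (12, 7, 9, 10, 8, 3, 2, 1, 5, 6, 4, 11).

ℓ(w)=42; the 6 essential cells (i,j,r):

[(1, 11, 0), (4, 8, 1), (5, 6, 0), (6, 2, 0), (7, 1, 0), (10, 4, 3)]


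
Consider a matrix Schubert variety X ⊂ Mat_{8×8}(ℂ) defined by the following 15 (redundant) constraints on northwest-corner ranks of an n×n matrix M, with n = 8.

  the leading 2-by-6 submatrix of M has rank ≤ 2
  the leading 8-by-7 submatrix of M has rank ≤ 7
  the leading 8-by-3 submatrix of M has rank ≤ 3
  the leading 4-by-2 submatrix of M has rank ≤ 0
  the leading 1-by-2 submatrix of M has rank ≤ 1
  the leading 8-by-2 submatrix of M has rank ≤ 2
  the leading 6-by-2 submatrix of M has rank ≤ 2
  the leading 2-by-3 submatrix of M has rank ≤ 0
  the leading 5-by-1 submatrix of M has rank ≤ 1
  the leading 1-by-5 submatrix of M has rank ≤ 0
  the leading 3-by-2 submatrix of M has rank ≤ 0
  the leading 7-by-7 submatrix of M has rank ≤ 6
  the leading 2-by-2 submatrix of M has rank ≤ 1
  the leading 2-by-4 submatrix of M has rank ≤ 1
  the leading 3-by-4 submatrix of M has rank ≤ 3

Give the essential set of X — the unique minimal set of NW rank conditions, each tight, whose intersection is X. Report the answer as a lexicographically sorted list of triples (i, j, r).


Rank table r_w(8×8) implied by the 15 constraints:

  i=1: 0, 0, 0, 0, 0, 1, 1, 1
  i=2: 0, 0, 0, 1, 1, 2, 2, 2
  i=3: 0, 0, 1, 2, 2, 3, 3, 3
  i=4: 0, 0, 1, 2, 3, 4, 4, 4
  i=5: 1, 1, 2, 3, 4, 5, 5, 5
  i=6: 1, 2, 3, 4, 5, 6, 6, 6
  i=7: 1, 2, 3, 4, 5, 6, 6, 7
  i=8: 1, 2, 3, 4, 5, 6, 7, 8

second differences of R give the permutation w = (6, 4, 3, 5, 1, 2, 8, 7).

|D(w)|=13, |Ess(w)|=4:

[(1, 5, 0), (2, 3, 0), (4, 2, 0), (7, 7, 6)]


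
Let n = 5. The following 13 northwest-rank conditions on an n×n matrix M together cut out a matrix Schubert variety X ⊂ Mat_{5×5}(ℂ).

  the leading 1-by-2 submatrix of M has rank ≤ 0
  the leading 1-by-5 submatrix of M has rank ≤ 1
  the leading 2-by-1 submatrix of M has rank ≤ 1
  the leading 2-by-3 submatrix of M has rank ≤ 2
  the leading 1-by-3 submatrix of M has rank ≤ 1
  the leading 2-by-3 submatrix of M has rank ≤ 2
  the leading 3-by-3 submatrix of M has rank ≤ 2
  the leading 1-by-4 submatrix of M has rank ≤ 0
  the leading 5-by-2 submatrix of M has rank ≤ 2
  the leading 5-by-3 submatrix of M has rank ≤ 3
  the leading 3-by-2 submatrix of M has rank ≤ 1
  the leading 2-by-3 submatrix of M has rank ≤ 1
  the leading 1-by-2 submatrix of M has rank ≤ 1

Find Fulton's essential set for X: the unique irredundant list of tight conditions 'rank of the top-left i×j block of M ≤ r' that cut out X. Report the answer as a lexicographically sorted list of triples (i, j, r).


Rank table r_w(5×5) implied by the 13 constraints:

  0  0  0  0  1
  1  1  1  1  2
  1  1  2  2  3
  1  2  3  3  4
  1  2  3  4  5

hence w(1..5) = (5, 1, 3, 2, 4).

D(w) has 5 cells with 2 SE-corners; essential set:

[(1, 4, 0), (3, 2, 1)]


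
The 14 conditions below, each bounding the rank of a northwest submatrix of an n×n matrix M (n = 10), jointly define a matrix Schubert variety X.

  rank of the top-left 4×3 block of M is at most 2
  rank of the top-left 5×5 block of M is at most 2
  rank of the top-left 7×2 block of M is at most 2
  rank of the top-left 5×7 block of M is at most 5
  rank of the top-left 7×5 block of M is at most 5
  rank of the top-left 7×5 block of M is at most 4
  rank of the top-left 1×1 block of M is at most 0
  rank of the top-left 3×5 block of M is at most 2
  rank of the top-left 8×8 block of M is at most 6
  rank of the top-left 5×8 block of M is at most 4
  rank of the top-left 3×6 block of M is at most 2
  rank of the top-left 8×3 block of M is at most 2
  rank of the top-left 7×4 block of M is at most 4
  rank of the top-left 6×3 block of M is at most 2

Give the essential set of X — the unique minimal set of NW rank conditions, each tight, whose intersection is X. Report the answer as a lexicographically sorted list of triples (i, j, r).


Reconstructing r_w from the 14 given conditions:

  0 | 1 | 1 | 1 | 1 | 1 | 1 | 1 | 1 | 1
  1 | 2 | 2 | 2 | 2 | 2 | 2 | 2 | 2 | 2
  1 | 2 | 2 | 2 | 2 | 2 | 3 | 3 | 3 | 3
  1 | 2 | 2 | 2 | 2 | 3 | 4 | 4 | 4 | 4
  1 | 2 | 2 | 2 | 2 | 3 | 4 | 4 | 5 | 5
  1 | 2 | 2 | 3 | 3 | 4 | 5 | 5 | 6 | 6
  1 | 2 | 2 | 3 | 4 | 5 | 6 | 6 | 7 | 7
  1 | 2 | 2 | 3 | 4 | 5 | 6 | 6 | 7 | 8
  1 | 2 | 3 | 4 | 5 | 6 | 7 | 7 | 8 | 9
  1 | 2 | 3 | 4 | 5 | 6 | 7 | 8 | 9 | 10

hence w(1..10) = (2, 1, 7, 6, 9, 4, 5, 10, 3, 8).

6 SE-corners of the 16-cell Rothe diagram give Ess(w):

[(1, 1, 0), (3, 6, 2), (5, 5, 2), (5, 8, 4), (8, 3, 2), (8, 8, 6)]


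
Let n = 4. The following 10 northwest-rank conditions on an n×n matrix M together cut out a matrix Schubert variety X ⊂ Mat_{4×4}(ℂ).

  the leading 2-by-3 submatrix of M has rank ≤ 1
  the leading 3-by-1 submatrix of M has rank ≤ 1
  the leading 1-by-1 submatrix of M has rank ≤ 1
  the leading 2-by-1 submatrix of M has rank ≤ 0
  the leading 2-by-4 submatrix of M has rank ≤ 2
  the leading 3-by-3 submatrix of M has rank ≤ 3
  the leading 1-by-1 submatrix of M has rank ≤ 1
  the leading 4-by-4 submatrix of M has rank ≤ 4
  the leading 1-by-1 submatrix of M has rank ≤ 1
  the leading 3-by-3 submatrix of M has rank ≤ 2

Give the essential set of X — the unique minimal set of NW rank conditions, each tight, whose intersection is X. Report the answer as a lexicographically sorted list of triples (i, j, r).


Rank table r_w(4×4) implied by the 10 constraints:

  0  1  1  1
  0  1  1  2
  1  2  2  3
  1  2  3  4

reading off 1-entries of Δ²R: w = (2, 4, 1, 3).

Rothe diagram D(w) (3 cells), 2 SE-corners (essential conditions):

[(2, 1, 0), (2, 3, 1)]


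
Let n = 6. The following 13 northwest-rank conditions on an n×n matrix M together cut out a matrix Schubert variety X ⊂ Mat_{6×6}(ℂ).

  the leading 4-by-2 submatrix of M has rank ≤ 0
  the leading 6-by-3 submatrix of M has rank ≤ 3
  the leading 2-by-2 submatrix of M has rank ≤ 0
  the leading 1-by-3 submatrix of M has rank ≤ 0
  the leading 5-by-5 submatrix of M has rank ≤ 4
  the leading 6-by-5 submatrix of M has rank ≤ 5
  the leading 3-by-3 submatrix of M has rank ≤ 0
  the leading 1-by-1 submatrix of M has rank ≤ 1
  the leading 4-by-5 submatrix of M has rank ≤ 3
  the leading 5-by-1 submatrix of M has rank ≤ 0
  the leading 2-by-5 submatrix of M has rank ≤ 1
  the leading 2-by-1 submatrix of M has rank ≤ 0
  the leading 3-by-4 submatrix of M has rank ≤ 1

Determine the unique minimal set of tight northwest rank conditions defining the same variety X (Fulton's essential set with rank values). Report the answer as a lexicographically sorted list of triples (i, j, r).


The tightest implied rank at each (i,j), from the 13 conditions:

  i=1: 0 | 0 | 0 | 1 | 1 | 1
  i=2: 0 | 0 | 0 | 1 | 1 | 2
  i=3: 0 | 0 | 0 | 1 | 2 | 3
  i=4: 0 | 0 | 1 | 2 | 3 | 4
  i=5: 0 | 1 | 2 | 3 | 4 | 5
  i=6: 1 | 2 | 3 | 4 | 5 | 6

so w = (4, 6, 5, 3, 2, 1).

Fulton essential set (4 of the 13 Rothe cells):

[(2, 5, 1), (3, 3, 0), (4, 2, 0), (5, 1, 0)]


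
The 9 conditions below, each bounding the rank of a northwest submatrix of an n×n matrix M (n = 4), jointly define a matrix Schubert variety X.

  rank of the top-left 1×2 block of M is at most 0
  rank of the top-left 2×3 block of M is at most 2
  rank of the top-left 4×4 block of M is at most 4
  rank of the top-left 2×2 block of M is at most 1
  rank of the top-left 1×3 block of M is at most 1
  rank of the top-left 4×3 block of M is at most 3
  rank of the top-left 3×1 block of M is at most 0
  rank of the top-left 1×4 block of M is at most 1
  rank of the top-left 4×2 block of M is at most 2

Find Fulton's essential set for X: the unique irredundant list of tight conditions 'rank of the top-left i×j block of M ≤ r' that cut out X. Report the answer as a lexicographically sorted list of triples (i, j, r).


Rank table r_w(4×4) implied by the 9 constraints:

  R[1]: 0  0  1  1
  R[2]: 0  1  2  2
  R[3]: 0  1  2  3
  R[4]: 1  2  3  4

second differences of R give the permutation w = (3, 2, 4, 1).

Rothe diagram D(w) (4 cells), 2 SE-corners (essential conditions):

[(1, 2, 0), (3, 1, 0)]


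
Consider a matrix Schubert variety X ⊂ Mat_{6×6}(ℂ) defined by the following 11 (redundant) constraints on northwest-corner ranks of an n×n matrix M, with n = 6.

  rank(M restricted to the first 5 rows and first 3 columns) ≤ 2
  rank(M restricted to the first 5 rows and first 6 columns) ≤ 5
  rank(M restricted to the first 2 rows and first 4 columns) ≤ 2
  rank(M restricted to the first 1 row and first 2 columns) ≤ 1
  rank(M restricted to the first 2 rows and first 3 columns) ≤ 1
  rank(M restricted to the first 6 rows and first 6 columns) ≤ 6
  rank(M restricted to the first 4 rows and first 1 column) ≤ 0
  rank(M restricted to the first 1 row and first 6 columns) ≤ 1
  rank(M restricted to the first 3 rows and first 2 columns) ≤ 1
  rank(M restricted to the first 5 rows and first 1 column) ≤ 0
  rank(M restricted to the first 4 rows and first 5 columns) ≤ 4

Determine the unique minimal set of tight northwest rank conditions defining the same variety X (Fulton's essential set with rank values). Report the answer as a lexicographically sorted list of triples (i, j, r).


The tightest implied rank at each (i,j), from the 11 conditions:

  row 1: 0 | 1 | 1 | 1 | 1 | 1
  row 2: 0 | 1 | 1 | 2 | 2 | 2
  row 3: 0 | 1 | 2 | 3 | 3 | 3
  row 4: 0 | 1 | 2 | 3 | 4 | 4
  row 5: 0 | 1 | 2 | 3 | 4 | 5
  row 6: 1 | 2 | 3 | 4 | 5 | 6

second differences of R give the permutation w = (2, 4, 3, 5, 6, 1).

|D(w)|=6, |Ess(w)|=2:

[(2, 3, 1), (5, 1, 0)]


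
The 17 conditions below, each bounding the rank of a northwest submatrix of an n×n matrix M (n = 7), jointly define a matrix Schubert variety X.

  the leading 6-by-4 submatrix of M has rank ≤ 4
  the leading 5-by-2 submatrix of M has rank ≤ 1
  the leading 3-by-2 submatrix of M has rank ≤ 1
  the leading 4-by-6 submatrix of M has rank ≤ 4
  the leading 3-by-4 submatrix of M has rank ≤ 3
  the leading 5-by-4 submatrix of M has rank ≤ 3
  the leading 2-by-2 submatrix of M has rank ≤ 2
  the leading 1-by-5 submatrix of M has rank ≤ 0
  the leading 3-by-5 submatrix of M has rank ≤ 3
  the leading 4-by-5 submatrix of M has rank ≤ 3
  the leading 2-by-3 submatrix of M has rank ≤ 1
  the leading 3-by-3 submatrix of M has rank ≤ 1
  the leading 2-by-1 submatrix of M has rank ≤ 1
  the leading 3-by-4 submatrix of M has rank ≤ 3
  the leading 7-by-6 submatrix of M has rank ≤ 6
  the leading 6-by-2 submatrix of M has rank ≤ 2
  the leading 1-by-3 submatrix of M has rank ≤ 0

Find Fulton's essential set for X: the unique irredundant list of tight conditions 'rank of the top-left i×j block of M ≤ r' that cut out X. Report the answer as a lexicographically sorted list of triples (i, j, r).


Reconstructing r_w from the 17 given conditions:

  0, 0, 0, 0, 0, 1, 1
  1, 1, 1, 1, 1, 2, 2
  1, 1, 1, 2, 2, 3, 3
  1, 1, 2, 3, 3, 4, 4
  1, 1, 2, 3, 4, 5, 5
  1, 2, 3, 4, 5, 6, 6
  1, 2, 3, 4, 5, 6, 7

the unique w with this rank table is (6, 1, 4, 3, 5, 2, 7).

D(w) has 9 cells with 3 SE-corners; essential set:

[(1, 5, 0), (3, 3, 1), (5, 2, 1)]


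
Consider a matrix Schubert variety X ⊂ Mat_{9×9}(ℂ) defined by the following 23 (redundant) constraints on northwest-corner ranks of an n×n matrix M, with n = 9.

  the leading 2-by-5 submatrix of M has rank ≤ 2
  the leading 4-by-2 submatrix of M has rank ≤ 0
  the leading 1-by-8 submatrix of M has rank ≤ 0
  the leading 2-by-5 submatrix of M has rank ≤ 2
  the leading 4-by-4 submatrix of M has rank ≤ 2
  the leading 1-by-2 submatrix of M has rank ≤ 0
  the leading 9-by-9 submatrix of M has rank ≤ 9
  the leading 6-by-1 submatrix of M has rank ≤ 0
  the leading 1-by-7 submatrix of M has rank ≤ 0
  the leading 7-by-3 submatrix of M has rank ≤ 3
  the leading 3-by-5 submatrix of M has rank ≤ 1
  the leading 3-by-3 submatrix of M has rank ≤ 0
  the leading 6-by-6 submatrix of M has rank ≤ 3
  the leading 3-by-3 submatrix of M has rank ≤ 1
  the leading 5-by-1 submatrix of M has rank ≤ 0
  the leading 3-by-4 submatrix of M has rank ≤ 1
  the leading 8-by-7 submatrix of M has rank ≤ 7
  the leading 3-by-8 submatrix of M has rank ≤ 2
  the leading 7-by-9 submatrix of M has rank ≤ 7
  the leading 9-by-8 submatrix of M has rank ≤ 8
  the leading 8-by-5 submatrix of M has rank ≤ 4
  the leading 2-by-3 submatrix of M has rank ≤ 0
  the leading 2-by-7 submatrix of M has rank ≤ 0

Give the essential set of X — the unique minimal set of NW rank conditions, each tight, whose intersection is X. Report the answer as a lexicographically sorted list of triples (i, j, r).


Recovering R(i,j) via the rank-extension bound from the 23 conditions:

  i=1: 0 0 0 0 0 0 0 0 1
  i=2: 0 0 0 0 0 0 0 1 2
  i=3: 0 0 0 1 1 1 1 2 3
  i=4: 0 0 1 2 2 2 2 3 4
  i=5: 0 1 2 3 3 3 3 4 5
  i=6: 0 1 2 3 3 3 4 5 6
  i=7: 1 2 3 4 4 4 5 6 7
  i=8: 1 2 3 4 4 5 6 7 8
  i=9: 1 2 3 4 5 6 7 8 9

second differences of R give the permutation w = (9, 8, 4, 3, 2, 7, 1, 6, 5).

|D(w)|=25, |Ess(w)|=7:

[(1, 8, 0), (2, 7, 0), (3, 3, 0), (4, 2, 0), (6, 1, 0), (6, 6, 3), (8, 5, 4)]


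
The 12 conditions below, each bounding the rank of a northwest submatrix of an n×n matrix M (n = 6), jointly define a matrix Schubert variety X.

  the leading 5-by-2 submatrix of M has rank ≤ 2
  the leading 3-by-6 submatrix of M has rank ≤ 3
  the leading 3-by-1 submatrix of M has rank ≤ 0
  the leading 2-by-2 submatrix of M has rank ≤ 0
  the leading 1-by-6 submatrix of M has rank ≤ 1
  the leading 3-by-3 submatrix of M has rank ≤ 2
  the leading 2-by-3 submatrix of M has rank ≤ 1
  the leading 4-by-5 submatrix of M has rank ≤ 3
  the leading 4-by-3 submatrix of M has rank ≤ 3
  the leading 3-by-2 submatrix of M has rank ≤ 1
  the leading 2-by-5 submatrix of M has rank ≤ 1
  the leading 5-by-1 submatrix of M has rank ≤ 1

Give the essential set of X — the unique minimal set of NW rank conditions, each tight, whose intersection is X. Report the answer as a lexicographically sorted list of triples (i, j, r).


Recovering R(i,j) via the rank-extension bound from the 12 conditions:

  row 1: 0  0  1  1  1  1
  row 2: 0  0  1  1  1  2
  row 3: 0  1  2  2  2  3
  row 4: 1  2  3  3  3  4
  row 5: 1  2  3  4  4  5
  row 6: 1  2  3  4  5  6

giving w = (3, 6, 2, 1, 4, 5) via Δ²R.

D(w) has 7 cells with 3 SE-corners; essential set:

[(2, 2, 0), (2, 5, 1), (3, 1, 0)]


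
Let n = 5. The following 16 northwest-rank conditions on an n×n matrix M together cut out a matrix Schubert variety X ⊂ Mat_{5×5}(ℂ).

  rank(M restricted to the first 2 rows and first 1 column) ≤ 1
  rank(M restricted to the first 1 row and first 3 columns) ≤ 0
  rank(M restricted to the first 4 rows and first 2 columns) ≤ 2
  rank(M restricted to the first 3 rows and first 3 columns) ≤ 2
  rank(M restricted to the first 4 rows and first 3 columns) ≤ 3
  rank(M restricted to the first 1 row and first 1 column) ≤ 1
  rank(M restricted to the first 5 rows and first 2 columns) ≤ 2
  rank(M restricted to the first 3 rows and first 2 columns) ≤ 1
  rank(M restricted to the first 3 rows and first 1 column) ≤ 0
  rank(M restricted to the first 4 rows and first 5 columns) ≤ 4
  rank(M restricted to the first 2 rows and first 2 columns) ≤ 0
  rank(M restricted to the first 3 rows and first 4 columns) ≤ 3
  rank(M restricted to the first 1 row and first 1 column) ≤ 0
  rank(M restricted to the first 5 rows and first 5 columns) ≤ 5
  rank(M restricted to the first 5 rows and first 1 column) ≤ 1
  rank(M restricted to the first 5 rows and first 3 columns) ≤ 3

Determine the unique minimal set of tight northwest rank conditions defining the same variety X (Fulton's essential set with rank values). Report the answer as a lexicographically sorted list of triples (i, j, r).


Rank table r_w(5×5) implied by the 16 constraints:

  i=1: 0  0  0  1  1
  i=2: 0  0  1  2  2
  i=3: 0  1  2  3  3
  i=4: 1  2  3  4  4
  i=5: 1  2  3  4  5

hence w(1..5) = (4, 3, 2, 1, 5).

Fulton essential set (3 of the 6 Rothe cells):

[(1, 3, 0), (2, 2, 0), (3, 1, 0)]


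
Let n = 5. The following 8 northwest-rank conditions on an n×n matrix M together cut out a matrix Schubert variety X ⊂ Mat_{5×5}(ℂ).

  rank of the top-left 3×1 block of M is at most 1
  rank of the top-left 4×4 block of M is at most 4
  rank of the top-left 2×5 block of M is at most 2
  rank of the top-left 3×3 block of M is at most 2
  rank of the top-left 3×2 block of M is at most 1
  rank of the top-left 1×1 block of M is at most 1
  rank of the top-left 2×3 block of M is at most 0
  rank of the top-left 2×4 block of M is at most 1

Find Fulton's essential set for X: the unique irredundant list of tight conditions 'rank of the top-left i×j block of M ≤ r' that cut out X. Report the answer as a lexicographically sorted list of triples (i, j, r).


Computing R[i][j] = min implied NW-rank bound (n=5, 8 conditions):

  i=1: 0, 0, 0, 1, 1
  i=2: 0, 0, 0, 1, 2
  i=3: 1, 1, 1, 2, 3
  i=4: 1, 2, 2, 3, 4
  i=5: 1, 2, 3, 4, 5

giving w = (4, 5, 1, 2, 3) via Δ²R.

ℓ(w)=6; the 1 essential cell (i,j,r):

[(2, 3, 0)]


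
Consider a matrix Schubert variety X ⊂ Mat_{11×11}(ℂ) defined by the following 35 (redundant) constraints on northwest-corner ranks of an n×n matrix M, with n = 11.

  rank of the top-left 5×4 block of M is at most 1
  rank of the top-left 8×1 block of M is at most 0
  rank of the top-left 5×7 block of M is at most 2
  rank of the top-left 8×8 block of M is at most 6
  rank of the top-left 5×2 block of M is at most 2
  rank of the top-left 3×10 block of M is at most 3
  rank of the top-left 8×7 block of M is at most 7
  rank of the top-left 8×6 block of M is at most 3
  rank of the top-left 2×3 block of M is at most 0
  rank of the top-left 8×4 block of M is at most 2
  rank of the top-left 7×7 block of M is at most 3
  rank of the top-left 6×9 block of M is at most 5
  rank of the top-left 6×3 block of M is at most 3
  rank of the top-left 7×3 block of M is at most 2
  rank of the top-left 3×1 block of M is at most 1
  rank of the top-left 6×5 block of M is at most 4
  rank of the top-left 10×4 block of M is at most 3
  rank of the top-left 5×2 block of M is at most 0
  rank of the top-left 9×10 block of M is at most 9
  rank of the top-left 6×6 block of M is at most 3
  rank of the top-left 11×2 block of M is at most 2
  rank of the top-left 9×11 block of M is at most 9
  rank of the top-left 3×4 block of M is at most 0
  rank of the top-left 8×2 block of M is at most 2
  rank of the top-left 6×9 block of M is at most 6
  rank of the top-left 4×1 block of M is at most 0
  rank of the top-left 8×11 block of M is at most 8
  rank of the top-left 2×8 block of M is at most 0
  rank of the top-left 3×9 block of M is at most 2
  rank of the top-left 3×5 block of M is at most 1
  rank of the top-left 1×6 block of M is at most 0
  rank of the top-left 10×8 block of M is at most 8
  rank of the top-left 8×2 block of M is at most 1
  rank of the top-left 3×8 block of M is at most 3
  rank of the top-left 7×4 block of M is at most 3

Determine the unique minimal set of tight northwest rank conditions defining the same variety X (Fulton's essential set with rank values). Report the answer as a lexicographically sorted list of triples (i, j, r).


Reconstructing r_w from the 35 given conditions:

  i=1: 0, 0, 0, 0, 0, 0, 0, 0, 1, 1, 1
  i=2: 0, 0, 0, 0, 0, 0, 0, 0, 1, 2, 2
  i=3: 0, 0, 0, 0, 1, 1, 1, 1, 2, 3, 3
  i=4: 0, 0, 1, 1, 2, 2, 2, 2, 3, 4, 4
  i=5: 0, 0, 1, 1, 2, 2, 2, 3, 4, 5, 5
  i=6: 0, 1, 2, 2, 3, 3, 3, 4, 5, 6, 6
  i=7: 0, 1, 2, 2, 3, 3, 3, 4, 5, 6, 7
  i=8: 0, 1, 2, 2, 3, 3, 4, 5, 6, 7, 8
  i=9: 1, 2, 3, 3, 4, 4, 5, 6, 7, 8, 9
  i=10: 1, 2, 3, 3, 4, 5, 6, 7, 8, 9, 10
  i=11: 1, 2, 3, 4, 5, 6, 7, 8, 9, 10, 11

giving w = (9, 10, 5, 3, 8, 2, 11, 7, 1, 6, 4) via Δ²R.

D(w) has 36 cells with 10 SE-corners; essential set:

[(2, 8, 0), (3, 4, 0), (5, 2, 0), (5, 4, 1), (5, 7, 2), (7, 7, 3), (8, 1, 0), (8, 4, 2), (8, 6, 3), (10, 4, 3)]


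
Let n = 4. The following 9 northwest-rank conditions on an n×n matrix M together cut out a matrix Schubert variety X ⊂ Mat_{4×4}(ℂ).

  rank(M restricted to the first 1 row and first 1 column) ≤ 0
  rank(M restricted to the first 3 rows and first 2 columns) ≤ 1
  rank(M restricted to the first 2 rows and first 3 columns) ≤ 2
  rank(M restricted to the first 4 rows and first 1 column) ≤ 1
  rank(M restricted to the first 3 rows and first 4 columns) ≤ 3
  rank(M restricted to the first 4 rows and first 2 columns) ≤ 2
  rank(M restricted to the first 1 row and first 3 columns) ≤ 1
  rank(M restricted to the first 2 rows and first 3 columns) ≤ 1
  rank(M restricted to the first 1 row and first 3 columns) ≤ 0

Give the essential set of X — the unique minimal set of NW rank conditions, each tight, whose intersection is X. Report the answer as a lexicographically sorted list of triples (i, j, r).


Rank table r_w(4×4) implied by the 9 constraints:

  row 1: 0 0 0 1
  row 2: 1 1 1 2
  row 3: 1 1 2 3
  row 4: 1 2 3 4

second differences of R give the permutation w = (4, 1, 3, 2).

Rothe diagram D(w) (4 cells), 2 SE-corners (essential conditions):

[(1, 3, 0), (3, 2, 1)]


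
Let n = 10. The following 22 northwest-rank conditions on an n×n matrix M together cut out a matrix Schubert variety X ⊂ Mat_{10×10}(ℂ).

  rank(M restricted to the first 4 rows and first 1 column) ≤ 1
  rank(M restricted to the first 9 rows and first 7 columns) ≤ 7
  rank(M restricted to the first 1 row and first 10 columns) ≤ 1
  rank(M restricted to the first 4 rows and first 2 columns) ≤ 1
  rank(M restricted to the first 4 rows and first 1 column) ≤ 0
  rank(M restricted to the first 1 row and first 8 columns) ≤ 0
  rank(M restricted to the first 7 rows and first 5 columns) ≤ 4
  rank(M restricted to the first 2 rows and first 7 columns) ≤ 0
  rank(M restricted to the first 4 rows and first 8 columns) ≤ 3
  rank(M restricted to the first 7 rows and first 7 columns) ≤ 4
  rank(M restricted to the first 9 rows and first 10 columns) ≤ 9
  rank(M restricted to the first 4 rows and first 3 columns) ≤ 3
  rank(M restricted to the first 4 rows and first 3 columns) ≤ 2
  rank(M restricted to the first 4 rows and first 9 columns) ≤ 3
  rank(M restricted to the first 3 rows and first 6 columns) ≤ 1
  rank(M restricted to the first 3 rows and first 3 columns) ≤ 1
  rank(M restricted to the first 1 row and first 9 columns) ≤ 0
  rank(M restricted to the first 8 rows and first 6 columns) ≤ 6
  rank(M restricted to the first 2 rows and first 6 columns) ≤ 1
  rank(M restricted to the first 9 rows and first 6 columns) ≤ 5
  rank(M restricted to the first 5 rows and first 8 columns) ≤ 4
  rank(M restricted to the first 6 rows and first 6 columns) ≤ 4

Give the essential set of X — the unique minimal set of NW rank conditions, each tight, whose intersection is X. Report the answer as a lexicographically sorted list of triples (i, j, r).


Rank table r_w(10×10) implied by the 22 constraints:

  0, 0, 0, 0, 0, 0, 0, 0, 0, 1
  0, 0, 0, 0, 0, 0, 0, 1, 1, 2
  0, 1, 1, 1, 1, 1, 1, 2, 2, 3
  0, 1, 2, 2, 2, 2, 2, 3, 3, 4
  1, 2, 3, 3, 3, 3, 3, 4, 4, 5
  1, 2, 3, 4, 4, 4, 4, 5, 5, 6
  1, 2, 3, 4, 4, 4, 4, 5, 6, 7
  1, 2, 3, 4, 5, 5, 5, 6, 7, 8
  1, 2, 3, 4, 5, 5, 6, 7, 8, 9
  1, 2, 3, 4, 5, 6, 7, 8, 9, 10

the unique w with this rank table is (10, 8, 2, 3, 1, 4, 9, 5, 7, 6).

|D(w)|=22, |Ess(w)|=5:

[(1, 9, 0), (2, 7, 0), (4, 1, 0), (7, 7, 4), (9, 6, 5)]


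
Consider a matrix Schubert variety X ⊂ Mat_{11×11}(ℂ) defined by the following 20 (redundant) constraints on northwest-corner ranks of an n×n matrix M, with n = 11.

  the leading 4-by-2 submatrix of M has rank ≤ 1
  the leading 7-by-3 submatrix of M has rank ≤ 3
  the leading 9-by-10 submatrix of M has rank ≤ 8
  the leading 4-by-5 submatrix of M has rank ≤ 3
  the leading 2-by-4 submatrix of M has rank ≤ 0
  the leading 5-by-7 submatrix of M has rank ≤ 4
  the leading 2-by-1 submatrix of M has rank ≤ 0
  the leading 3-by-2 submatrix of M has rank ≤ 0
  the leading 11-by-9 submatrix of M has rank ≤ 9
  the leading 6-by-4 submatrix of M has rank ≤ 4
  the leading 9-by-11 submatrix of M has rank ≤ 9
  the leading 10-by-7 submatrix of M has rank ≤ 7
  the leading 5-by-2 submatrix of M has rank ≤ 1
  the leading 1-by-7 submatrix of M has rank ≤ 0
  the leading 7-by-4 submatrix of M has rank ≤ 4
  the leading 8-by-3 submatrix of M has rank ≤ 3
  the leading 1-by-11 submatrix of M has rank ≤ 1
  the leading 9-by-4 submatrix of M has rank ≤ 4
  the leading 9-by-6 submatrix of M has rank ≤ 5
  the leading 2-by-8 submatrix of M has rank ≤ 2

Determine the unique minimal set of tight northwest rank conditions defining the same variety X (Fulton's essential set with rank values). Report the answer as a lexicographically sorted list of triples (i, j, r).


Reconstructing r_w from the 20 given conditions:

  i=1: 0 | 0 | 0 | 0 | 0 | 0 | 0 | 1 | 1 | 1 | 1
  i=2: 0 | 0 | 0 | 0 | 1 | 1 | 1 | 2 | 2 | 2 | 2
  i=3: 0 | 0 | 1 | 1 | 2 | 2 | 2 | 3 | 3 | 3 | 3
  i=4: 1 | 1 | 2 | 2 | 3 | 3 | 3 | 4 | 4 | 4 | 4
  i=5: 1 | 1 | 2 | 3 | 4 | 4 | 4 | 5 | 5 | 5 | 5
  i=6: 1 | 2 | 3 | 4 | 5 | 5 | 5 | 6 | 6 | 6 | 6
  i=7: 1 | 2 | 3 | 4 | 5 | 5 | 6 | 7 | 7 | 7 | 7
  i=8: 1 | 2 | 3 | 4 | 5 | 5 | 6 | 7 | 8 | 8 | 8
  i=9: 1 | 2 | 3 | 4 | 5 | 5 | 6 | 7 | 8 | 8 | 9
  i=10: 1 | 2 | 3 | 4 | 5 | 6 | 7 | 8 | 9 | 9 | 10
  i=11: 1 | 2 | 3 | 4 | 5 | 6 | 7 | 8 | 9 | 10 | 11

giving w = (8, 5, 3, 1, 4, 2, 7, 9, 11, 6, 10) via Δ²R.

Fulton essential set (6 of the 18 Rothe cells):

[(1, 7, 0), (2, 4, 0), (3, 2, 0), (5, 2, 1), (9, 6, 5), (9, 10, 8)]


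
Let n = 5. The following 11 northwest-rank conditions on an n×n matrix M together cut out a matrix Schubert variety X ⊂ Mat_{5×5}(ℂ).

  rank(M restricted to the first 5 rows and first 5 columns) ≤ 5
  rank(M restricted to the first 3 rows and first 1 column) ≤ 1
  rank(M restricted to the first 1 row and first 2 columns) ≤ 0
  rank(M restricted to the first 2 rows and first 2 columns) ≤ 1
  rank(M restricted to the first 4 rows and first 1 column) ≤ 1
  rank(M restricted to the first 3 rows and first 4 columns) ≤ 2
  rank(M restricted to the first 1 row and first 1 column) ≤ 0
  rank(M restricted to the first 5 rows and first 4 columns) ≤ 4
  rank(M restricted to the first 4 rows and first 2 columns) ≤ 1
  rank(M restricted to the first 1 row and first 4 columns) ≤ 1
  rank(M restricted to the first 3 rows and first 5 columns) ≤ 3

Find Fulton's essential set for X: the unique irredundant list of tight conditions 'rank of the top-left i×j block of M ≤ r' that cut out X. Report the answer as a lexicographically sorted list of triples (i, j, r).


The tightest implied rank at each (i,j), from the 11 conditions:

  row 1: 0  0  1  1  1
  row 2: 1  1  2  2  2
  row 3: 1  1  2  2  3
  row 4: 1  1  2  3  4
  row 5: 1  2  3  4  5

the unique w with this rank table is (3, 1, 5, 4, 2).

ℓ(w)=5; the 3 essential cells (i,j,r):

[(1, 2, 0), (3, 4, 2), (4, 2, 1)]


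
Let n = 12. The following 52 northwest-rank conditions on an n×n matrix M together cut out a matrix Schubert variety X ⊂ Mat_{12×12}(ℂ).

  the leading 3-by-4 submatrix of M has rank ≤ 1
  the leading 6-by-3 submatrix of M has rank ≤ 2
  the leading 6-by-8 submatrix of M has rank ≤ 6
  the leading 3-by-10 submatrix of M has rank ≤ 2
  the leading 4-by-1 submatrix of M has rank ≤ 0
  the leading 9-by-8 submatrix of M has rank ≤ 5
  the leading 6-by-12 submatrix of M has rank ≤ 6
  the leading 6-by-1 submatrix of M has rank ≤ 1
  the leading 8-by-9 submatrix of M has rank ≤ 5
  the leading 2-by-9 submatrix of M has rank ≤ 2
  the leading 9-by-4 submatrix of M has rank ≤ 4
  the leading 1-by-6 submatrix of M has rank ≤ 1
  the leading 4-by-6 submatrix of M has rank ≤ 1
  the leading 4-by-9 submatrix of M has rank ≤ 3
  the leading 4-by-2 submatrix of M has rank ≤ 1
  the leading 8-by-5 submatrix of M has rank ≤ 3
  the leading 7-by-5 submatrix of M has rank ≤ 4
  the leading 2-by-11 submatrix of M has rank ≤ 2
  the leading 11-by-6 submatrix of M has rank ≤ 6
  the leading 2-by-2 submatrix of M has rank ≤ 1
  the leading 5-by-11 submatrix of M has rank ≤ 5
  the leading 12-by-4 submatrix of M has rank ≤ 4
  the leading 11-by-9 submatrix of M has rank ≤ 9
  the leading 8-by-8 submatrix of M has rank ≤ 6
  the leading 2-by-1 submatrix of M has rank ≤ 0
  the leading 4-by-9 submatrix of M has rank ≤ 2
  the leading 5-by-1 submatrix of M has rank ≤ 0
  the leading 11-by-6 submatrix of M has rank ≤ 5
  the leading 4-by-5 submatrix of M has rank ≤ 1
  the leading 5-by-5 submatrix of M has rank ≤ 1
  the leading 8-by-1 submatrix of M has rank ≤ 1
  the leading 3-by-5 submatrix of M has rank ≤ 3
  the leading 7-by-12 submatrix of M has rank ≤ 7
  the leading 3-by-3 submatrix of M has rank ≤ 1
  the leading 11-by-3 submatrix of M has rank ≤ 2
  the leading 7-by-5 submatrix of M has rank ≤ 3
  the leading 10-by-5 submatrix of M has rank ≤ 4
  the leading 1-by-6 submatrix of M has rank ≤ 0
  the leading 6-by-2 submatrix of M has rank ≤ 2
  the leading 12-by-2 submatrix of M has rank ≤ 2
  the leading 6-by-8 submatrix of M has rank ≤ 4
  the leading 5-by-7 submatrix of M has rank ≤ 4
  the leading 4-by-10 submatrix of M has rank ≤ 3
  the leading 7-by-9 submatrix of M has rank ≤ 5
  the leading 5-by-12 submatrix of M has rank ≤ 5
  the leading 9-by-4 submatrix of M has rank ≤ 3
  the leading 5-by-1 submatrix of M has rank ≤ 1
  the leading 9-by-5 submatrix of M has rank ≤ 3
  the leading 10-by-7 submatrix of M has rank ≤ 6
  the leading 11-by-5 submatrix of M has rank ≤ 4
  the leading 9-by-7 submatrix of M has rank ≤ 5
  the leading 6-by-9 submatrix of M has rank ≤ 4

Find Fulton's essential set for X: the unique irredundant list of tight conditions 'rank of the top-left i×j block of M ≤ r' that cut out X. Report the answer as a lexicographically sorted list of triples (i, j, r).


Recovering R(i,j) via the rank-extension bound from the 52 conditions:

  0, 0, 0, 0, 0, 0, 1, 1, 1, 1, 1, 1
  0, 1, 1, 1, 1, 1, 2, 2, 2, 2, 2, 2
  0, 1, 1, 1, 1, 1, 2, 2, 2, 2, 3, 3
  0, 1, 1, 1, 1, 1, 2, 2, 2, 3, 4, 4
  0, 1, 1, 1, 1, 2, 3, 3, 3, 4, 5, 5
  1, 2, 2, 2, 2, 3, 4, 4, 4, 5, 6, 6
  1, 2, 2, 3, 3, 4, 5, 5, 5, 6, 7, 7
  1, 2, 2, 3, 3, 4, 5, 5, 5, 6, 7, 8
  1, 2, 2, 3, 3, 4, 5, 5, 6, 7, 8, 9
  1, 2, 2, 3, 4, 5, 6, 6, 7, 8, 9, 10
  1, 2, 2, 3, 4, 5, 6, 7, 8, 9, 10, 11
  1, 2, 3, 4, 5, 6, 7, 8, 9, 10, 11, 12

so w = (7, 2, 11, 10, 6, 1, 4, 12, 9, 5, 8, 3).

Rothe diagram D(w) (36 cells), 10 SE-corners (essential conditions):

[(1, 6, 0), (3, 10, 2), (4, 6, 1), (4, 9, 2), (5, 1, 0), (5, 5, 1), (8, 9, 5), (9, 5, 3), (9, 8, 5), (11, 3, 2)]


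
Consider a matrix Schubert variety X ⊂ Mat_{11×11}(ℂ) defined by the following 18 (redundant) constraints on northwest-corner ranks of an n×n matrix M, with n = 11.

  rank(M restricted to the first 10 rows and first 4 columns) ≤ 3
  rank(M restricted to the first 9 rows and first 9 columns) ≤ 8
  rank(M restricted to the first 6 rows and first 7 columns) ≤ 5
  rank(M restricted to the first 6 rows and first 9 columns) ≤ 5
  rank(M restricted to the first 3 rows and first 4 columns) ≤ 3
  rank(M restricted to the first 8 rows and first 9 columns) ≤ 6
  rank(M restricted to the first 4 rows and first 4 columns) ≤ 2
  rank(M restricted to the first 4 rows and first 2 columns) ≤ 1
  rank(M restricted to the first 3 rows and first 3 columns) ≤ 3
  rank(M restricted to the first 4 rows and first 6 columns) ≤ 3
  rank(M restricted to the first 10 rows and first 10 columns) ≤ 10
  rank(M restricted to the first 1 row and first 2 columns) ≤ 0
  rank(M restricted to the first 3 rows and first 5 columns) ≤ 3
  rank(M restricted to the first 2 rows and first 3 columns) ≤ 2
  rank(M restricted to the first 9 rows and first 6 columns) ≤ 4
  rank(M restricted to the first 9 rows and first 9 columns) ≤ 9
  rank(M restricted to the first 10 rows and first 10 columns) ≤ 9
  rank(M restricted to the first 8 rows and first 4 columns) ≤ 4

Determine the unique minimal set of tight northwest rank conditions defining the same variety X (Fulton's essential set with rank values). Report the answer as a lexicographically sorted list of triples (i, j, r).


Recovering R(i,j) via the rank-extension bound from the 18 conditions:

  row 1: 0  0  1  1  1  1  1  1  1  1  1
  row 2: 1  1  2  2  2  2  2  2  2  2  2
  row 3: 1  1  2  2  3  3  3  3  3  3  3
  row 4: 1  1  2  2  3  3  4  4  4  4  4
  row 5: 1  2  3  3  4  4  5  5  5  5  5
  row 6: 1  2  3  3  4  4  5  5  5  6  6
  row 7: 1  2  3  3  4  4  5  6  6  7  7
  row 8: 1  2  3  3  4  4  5  6  6  7  8
  row 9: 1  2  3  3  4  4  5  6  7  8  9
  row 10: 1  2  3  3  4  5  6  7  8  9  10
  row 11: 1  2  3  4  5  6  7  8  9  10  11

hence w(1..11) = (3, 1, 5, 7, 2, 10, 8, 11, 9, 6, 4).

8 SE-corners of the 19-cell Rothe diagram give Ess(w):

[(1, 2, 0), (4, 2, 1), (4, 4, 2), (4, 6, 3), (6, 9, 5), (8, 9, 6), (9, 6, 4), (10, 4, 3)]


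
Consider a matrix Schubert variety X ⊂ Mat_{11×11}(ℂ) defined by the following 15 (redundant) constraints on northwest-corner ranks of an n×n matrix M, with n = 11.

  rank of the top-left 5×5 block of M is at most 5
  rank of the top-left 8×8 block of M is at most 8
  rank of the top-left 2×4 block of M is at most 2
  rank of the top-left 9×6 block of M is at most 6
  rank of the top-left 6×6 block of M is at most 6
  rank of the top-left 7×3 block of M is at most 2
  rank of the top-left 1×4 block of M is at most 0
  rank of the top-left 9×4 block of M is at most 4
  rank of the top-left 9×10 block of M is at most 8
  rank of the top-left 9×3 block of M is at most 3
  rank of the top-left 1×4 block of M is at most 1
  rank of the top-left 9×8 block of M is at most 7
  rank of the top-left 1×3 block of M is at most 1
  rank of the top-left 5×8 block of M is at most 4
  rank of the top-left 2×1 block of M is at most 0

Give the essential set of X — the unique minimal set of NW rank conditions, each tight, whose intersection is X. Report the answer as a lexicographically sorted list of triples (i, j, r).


Computing R[i][j] = min implied NW-rank bound (n=11, 15 conditions):

  0, 0, 0, 0, 1, 1, 1, 1, 1, 1, 1
  0, 1, 1, 1, 2, 2, 2, 2, 2, 2, 2
  1, 2, 2, 2, 3, 3, 3, 3, 3, 3, 3
  1, 2, 2, 3, 4, 4, 4, 4, 4, 4, 4
  1, 2, 2, 3, 4, 4, 4, 4, 5, 5, 5
  1, 2, 2, 3, 4, 5, 5, 5, 6, 6, 6
  1, 2, 2, 3, 4, 5, 6, 6, 7, 7, 7
  1, 2, 3, 4, 5, 6, 7, 7, 8, 8, 8
  1, 2, 3, 4, 5, 6, 7, 7, 8, 8, 9
  1, 2, 3, 4, 5, 6, 7, 8, 9, 9, 10
  1, 2, 3, 4, 5, 6, 7, 8, 9, 10, 11

the unique w with this rank table is (5, 2, 1, 4, 9, 6, 7, 3, 11, 8, 10).

6 SE-corners of the 14-cell Rothe diagram give Ess(w):

[(1, 4, 0), (2, 1, 0), (5, 8, 4), (7, 3, 2), (9, 8, 7), (9, 10, 8)]


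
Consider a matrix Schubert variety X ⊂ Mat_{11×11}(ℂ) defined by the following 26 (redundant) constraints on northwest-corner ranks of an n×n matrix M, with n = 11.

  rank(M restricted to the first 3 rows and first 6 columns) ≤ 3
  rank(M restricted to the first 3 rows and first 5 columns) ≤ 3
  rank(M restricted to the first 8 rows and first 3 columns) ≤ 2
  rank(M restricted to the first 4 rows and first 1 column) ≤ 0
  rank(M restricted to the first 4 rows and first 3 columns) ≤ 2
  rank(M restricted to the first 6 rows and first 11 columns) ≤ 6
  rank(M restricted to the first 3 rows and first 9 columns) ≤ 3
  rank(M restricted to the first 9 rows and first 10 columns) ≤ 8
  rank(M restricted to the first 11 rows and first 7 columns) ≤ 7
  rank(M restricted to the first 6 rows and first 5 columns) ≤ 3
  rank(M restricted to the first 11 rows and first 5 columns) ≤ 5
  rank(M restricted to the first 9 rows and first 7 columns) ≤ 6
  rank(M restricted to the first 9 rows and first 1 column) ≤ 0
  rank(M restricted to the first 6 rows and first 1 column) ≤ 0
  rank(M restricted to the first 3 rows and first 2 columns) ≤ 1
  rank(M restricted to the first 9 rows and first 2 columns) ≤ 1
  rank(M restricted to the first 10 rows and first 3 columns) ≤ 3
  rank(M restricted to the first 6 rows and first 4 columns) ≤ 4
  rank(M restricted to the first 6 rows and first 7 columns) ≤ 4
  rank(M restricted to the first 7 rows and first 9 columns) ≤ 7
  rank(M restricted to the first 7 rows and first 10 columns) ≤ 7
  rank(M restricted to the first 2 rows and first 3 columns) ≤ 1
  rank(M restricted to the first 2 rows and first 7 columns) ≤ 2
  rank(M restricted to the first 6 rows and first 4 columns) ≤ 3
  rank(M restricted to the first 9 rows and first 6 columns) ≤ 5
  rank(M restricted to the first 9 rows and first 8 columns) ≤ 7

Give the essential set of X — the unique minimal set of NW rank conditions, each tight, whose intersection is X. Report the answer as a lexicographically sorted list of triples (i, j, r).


The tightest implied rank at each (i,j), from the 26 conditions:

  0 1 1 1 1 1 1 1 1 1 1
  0 1 1 2 2 2 2 2 2 2 2
  0 1 2 3 3 3 3 3 3 3 3
  0 1 2 3 3 4 4 4 4 4 4
  0 1 2 3 3 4 4 5 5 5 5
  0 1 2 3 3 4 4 5 6 6 6
  0 1 2 3 4 5 5 6 7 7 7
  0 1 2 3 4 5 6 7 8 8 8
  0 1 2 3 4 5 6 7 8 8 9
  1 2 3 4 5 6 7 8 9 9 10
  1 2 3 4 5 6 7 8 9 10 11

hence w(1..11) = (2, 4, 3, 6, 8, 9, 5, 7, 11, 1, 10).

Rothe diagram D(w) (16 cells), 5 SE-corners (essential conditions):

[(2, 3, 1), (6, 5, 3), (6, 7, 4), (9, 1, 0), (9, 10, 8)]


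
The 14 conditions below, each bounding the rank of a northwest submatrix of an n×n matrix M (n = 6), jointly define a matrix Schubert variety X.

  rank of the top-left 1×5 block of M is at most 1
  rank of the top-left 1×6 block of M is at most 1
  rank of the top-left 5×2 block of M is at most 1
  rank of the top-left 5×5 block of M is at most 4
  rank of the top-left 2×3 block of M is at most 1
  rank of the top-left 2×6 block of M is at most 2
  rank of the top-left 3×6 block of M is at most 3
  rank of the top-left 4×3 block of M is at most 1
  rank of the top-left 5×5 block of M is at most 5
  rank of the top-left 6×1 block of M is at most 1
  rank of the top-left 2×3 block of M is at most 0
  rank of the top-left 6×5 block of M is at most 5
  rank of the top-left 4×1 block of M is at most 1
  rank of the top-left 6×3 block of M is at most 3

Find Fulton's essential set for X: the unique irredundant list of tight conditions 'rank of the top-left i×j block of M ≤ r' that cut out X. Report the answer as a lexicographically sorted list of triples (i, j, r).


Recovering R(i,j) via the rank-extension bound from the 14 conditions:

  R[1]: 0  0  0  1  1  1
  R[2]: 0  0  0  1  2  2
  R[3]: 1  1  1  2  3  3
  R[4]: 1  1  1  2  3  4
  R[5]: 1  1  2  3  4  5
  R[6]: 1  2  3  4  5  6

so w = (4, 5, 1, 6, 3, 2).

ℓ(w)=9; the 3 essential cells (i,j,r):

[(2, 3, 0), (4, 3, 1), (5, 2, 1)]
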